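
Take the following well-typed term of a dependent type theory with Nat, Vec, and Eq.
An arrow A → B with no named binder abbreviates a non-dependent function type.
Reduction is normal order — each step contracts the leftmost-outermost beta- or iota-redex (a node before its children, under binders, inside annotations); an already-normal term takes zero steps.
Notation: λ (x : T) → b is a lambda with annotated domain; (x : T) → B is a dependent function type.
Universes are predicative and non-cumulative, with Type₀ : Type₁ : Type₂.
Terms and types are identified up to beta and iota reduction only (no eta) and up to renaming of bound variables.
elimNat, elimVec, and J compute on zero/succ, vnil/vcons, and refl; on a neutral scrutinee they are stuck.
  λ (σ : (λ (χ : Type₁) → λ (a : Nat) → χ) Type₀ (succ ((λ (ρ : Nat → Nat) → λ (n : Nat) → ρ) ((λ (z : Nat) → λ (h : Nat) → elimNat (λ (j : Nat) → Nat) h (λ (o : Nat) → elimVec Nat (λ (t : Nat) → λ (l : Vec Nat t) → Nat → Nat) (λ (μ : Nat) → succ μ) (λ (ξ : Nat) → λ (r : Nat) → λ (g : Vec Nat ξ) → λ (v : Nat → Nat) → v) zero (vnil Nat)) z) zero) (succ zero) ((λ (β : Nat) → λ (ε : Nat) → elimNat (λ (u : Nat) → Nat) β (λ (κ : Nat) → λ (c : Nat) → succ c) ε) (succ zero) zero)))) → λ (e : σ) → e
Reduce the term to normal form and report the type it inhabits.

normal form:
  λ (σ : Type₀) → λ (χ : σ) → χ
inferred type:
  (σ : Type₀) → σ → σ
observation: the term reaches its normal form after 2 normal-order steps.


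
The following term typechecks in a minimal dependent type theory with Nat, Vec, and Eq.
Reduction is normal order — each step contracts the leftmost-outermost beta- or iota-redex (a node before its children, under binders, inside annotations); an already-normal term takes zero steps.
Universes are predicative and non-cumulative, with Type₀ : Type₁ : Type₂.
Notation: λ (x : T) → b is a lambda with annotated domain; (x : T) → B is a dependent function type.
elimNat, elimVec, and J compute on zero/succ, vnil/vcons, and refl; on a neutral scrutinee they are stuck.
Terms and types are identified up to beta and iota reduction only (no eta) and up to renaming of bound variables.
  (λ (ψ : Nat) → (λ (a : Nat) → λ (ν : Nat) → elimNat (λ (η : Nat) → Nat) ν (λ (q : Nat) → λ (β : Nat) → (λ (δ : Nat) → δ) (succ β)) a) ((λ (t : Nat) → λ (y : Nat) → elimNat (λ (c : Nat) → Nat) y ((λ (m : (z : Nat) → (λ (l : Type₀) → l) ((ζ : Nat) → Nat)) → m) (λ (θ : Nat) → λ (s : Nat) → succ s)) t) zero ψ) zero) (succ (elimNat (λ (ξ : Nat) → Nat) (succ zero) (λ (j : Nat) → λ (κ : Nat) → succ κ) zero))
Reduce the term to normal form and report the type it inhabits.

normal form:
  succ (succ zero)
inferred type:
  Nat
observation: the leftmost-outermost redex is a beta-redex, and normalization takes 15 steps.


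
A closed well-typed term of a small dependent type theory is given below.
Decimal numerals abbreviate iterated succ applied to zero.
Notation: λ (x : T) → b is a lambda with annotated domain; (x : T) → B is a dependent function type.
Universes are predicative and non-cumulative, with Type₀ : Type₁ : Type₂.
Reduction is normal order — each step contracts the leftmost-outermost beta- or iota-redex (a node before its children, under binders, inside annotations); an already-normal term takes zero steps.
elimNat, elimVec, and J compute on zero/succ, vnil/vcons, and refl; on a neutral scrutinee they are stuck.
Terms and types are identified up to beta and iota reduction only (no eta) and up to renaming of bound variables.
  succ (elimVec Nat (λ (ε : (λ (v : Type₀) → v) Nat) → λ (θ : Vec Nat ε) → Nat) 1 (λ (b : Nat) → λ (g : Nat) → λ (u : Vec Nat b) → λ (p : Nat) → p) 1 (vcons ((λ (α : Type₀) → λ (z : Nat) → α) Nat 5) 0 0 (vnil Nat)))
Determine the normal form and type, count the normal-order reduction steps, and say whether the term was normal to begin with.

reduced normal form:
  2
inferred type:
  Nat
normal-order step count: 6
started in normal form: no
first redex: an elimVec iota-redex


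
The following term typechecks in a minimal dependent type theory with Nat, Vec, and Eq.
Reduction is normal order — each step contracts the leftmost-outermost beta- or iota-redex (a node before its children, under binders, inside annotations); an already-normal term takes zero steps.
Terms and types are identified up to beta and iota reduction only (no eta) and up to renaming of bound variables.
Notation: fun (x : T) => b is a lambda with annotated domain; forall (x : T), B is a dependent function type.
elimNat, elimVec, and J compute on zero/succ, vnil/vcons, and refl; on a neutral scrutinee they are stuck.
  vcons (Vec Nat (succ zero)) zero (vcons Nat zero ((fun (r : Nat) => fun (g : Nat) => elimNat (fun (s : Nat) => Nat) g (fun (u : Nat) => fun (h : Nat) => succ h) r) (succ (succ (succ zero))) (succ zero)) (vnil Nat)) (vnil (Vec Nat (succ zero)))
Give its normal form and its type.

resulting normal form:
  vcons (Vec Nat (succ zero)) zero (vcons Nat zero (succ (succ (succ (succ zero)))) (vnil Nat)) (vnil (Vec Nat (succ zero)))
inferred type:
  Vec (Vec Nat (succ zero)) (succ zero)
observation: normalization takes exactly 12 steps under the normal-order strategy.


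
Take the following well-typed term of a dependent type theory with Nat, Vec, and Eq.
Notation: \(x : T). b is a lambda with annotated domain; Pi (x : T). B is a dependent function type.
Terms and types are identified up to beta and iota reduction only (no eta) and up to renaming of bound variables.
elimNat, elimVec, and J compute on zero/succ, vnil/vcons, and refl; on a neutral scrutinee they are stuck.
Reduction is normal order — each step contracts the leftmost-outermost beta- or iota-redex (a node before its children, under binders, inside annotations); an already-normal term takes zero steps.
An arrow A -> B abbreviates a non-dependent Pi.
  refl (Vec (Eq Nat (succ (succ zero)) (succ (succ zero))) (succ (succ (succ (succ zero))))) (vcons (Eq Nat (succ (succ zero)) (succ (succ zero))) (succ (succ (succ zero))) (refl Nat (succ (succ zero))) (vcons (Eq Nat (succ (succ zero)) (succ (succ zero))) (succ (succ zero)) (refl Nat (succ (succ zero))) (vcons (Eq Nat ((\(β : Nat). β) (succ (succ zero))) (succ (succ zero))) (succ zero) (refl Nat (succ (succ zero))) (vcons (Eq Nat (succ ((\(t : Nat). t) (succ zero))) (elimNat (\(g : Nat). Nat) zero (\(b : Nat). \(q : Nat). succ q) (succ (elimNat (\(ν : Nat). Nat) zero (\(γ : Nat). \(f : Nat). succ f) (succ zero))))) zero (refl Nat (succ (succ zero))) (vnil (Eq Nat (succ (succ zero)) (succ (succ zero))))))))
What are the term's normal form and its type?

reduced normal form:
  refl (Vec (Eq Nat (succ (succ zero)) (succ (succ zero))) (succ (succ (succ (succ zero))))) (vcons (Eq Nat (succ (succ zero)) (succ (succ zero))) (succ (succ (succ zero))) (refl Nat (succ (succ zero))) (vcons (Eq Nat (succ (succ zero)) (succ (succ zero))) (succ (succ zero)) (refl Nat (succ (succ zero))) (vcons (Eq Nat (succ (succ zero)) (succ (succ zero))) (succ zero) (refl Nat (succ (succ zero))) (vcons (Eq Nat (succ (succ zero)) (succ (succ zero))) zero (refl Nat (succ (succ zero))) (vnil (Eq Nat (succ (succ zero)) (succ (succ zero))))))))
inferred type:
  Eq (Vec (Eq Nat (succ (succ zero)) (succ (succ zero))) (succ (succ (succ (succ zero))))) (vcons (Eq Nat (succ (succ zero)) (succ (succ zero))) (succ (succ (succ zero))) (refl Nat (succ (succ zero))) (vcons (Eq Nat (succ (succ zero)) (succ (succ zero))) (succ (succ zero)) (refl Nat (succ (succ zero))) (vcons (Eq Nat (succ (succ zero)) (succ (succ zero))) (succ zero) (refl Nat (succ (succ zero))) (vcons (Eq Nat (succ (succ zero)) (succ (succ zero))) zero (refl Nat (succ (succ zero))) (vnil (Eq Nat (succ (succ zero)) (succ (succ zero)))))))) (vcons (Eq Nat (succ (succ zero)) (succ (succ zero))) (succ (succ (succ zero))) (refl Nat (succ (succ zero))) (vcons (Eq Nat (succ (succ zero)) (succ (succ zero))) (succ (succ zero)) (refl Nat (succ (succ zero))) (vcons (Eq Nat (succ (succ zero)) (succ (succ zero))) (succ zero) (refl Nat (succ (succ zero))) (vcons (Eq Nat (succ (succ zero)) (succ (succ zero))) zero (refl Nat (succ (succ zero))) (vnil (Eq Nat (succ (succ zero)) (succ (succ zero))))))))
observation: contracting a beta-redex first, the term normalizes in 13 steps.


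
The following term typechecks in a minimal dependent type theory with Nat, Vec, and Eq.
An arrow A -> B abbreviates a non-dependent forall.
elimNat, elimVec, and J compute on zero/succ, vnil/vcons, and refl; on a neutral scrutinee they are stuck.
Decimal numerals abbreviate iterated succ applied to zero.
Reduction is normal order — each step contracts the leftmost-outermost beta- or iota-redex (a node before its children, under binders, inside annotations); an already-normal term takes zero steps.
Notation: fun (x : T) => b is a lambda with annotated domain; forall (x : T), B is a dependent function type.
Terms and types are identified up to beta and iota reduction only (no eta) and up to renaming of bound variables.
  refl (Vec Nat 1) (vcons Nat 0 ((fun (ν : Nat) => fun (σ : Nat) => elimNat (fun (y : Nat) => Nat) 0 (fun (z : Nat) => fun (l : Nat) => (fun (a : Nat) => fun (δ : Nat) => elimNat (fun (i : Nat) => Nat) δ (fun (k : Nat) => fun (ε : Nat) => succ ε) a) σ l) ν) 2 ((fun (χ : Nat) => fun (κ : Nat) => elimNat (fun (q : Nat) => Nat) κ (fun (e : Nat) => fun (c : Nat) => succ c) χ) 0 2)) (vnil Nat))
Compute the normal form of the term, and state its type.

resulting normal form:
  refl (Vec Nat 1) (vcons Nat 0 4 (vnil Nat))
inferred type:
  Eq (Vec Nat 1) (vcons Nat 0 4 (vnil Nat)) (vcons Nat 0 4 (vnil Nat))


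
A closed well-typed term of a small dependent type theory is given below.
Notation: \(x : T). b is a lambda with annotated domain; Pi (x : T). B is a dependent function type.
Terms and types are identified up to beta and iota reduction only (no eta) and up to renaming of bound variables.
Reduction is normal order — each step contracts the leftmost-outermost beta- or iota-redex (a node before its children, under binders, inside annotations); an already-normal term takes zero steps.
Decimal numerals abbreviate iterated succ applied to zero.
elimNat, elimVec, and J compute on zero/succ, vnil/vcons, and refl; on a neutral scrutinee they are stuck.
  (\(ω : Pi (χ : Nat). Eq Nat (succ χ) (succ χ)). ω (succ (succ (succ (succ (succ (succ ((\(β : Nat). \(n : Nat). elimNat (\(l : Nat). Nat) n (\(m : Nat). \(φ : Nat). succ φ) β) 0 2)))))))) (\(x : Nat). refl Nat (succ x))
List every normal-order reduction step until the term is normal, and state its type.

normal-order reduction:
  (\(ω : Pi (χ : Nat). Eq Nat (succ χ) (succ χ)). ω (succ (succ (succ (succ (succ (succ ((\(β : Nat). \(n : Nat). elimNat (\(l : Nat). Nat) n (\(m : Nat). \(φ : Nat). succ φ) β) 0 2)))))))) (\(x : Nat). refl Nat (succ x))
  ~> (\(ω : Nat). refl Nat (succ ω)) (succ (succ (succ (succ (succ (succ ((\(χ : Nat). \(β : Nat). elimNat (\(n : Nat). Nat) β (\(l : Nat). \(m : Nat). succ m) χ) 0 2)))))))
  ~> refl Nat (succ (succ (succ (succ (succ (succ (succ ((\(ω : Nat). \(χ : Nat). elimNat (\(β : Nat). Nat) χ (\(n : Nat). \(l : Nat). succ l) ω) 0 2))))))))
  ~> refl Nat (succ (succ (succ (succ (succ (succ (succ ((\(ω : Nat). elimNat (\(χ : Nat). Nat) ω (\(β : Nat). \(n : Nat). succ n) 0) 2))))))))
  ~> refl Nat (succ (succ (succ (succ (succ (succ (succ (elimNat (\(ω : Nat). Nat) 2 (\(χ : Nat). \(β : Nat). succ β) 0))))))))
  ~> refl Nat 9
the term's type:
  Eq Nat 9 9


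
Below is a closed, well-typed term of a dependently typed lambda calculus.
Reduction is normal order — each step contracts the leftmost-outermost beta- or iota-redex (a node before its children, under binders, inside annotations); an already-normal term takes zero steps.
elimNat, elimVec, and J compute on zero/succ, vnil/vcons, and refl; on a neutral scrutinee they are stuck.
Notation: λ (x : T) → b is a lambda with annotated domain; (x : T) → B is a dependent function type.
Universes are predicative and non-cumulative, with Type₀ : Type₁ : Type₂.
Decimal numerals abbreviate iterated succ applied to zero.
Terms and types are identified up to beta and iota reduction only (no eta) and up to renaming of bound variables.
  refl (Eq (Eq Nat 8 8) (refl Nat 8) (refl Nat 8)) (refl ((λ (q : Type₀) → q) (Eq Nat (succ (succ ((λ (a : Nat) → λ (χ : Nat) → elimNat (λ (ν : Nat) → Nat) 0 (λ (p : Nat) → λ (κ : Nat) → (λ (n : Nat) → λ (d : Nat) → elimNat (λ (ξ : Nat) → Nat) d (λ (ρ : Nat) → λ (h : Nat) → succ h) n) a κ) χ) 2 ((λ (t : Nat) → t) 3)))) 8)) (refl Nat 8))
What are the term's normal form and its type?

reduced normal form:
  refl (Eq (Eq Nat 8 8) (refl Nat 8) (refl Nat 8)) (refl (Eq Nat 8 8) (refl Nat 8))
type:
  Eq (Eq (Eq Nat 8 8) (refl Nat 8) (refl Nat 8)) (refl (Eq Nat 8 8) (refl Nat 8)) (refl (Eq Nat 8 8) (refl Nat 8))
observation: 23 normal-order steps normalize the term, beginning with a beta-redex.


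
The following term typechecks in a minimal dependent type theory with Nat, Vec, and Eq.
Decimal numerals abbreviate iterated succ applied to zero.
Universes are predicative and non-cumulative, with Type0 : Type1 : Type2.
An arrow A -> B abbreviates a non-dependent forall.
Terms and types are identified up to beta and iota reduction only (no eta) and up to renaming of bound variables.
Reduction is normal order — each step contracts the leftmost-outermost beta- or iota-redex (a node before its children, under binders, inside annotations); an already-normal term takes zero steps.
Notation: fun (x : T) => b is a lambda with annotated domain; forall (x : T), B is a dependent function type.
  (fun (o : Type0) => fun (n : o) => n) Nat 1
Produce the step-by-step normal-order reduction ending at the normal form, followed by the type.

normal-order reduction sequence:
  (fun (o : Type0) => fun (n : o) => n) Nat 1
  ~> (fun (o : Nat) => o) 1
  ~> 1
type:
  Nat


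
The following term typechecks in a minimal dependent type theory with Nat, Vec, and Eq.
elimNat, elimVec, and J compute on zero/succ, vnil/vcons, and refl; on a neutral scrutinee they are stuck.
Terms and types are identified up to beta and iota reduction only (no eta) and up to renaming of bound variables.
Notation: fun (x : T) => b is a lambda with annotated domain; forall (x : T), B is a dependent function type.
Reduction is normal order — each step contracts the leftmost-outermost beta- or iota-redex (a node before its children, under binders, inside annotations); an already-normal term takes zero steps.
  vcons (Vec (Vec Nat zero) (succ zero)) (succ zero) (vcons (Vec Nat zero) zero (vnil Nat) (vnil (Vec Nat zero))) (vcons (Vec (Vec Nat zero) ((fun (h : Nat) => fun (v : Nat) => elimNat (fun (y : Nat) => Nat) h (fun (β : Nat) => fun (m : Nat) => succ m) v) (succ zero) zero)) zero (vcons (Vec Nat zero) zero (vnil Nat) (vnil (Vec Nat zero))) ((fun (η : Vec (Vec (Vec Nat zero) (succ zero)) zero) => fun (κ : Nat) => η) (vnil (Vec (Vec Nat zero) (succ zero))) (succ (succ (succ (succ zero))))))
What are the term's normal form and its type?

normal form:
  vcons (Vec (Vec Nat zero) (succ zero)) (succ zero) (vcons (Vec Nat zero) zero (vnil Nat) (vnil (Vec Nat zero))) (vcons (Vec (Vec Nat zero) (succ zero)) zero (vcons (Vec Nat zero) zero (vnil Nat) (vnil (Vec Nat zero))) (vnil (Vec (Vec Nat zero) (succ zero))))
type:
  Vec (Vec (Vec Nat zero) (succ zero)) (succ (succ zero))


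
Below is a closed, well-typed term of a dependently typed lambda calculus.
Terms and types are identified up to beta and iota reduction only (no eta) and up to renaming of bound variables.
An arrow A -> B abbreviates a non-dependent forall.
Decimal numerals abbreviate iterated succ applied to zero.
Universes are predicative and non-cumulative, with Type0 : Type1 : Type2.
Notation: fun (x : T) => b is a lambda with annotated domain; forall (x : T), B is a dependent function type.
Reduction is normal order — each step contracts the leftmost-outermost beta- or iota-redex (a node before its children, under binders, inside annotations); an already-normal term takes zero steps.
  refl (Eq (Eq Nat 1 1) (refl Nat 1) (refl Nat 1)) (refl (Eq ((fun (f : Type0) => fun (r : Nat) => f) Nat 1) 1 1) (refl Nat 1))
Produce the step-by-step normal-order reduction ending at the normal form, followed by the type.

normal-order reduction sequence:
  refl (Eq (Eq Nat 1 1) (refl Nat 1) (refl Nat 1)) (refl (Eq ((fun (f : Type0) => fun (r : Nat) => f) Nat 1) 1 1) (refl Nat 1))
  ~> refl (Eq (Eq Nat 1 1) (refl Nat 1) (refl Nat 1)) (refl (Eq ((fun (f : Nat) => Nat) 1) 1 1) (refl Nat 1))
  ~> refl (Eq (Eq Nat 1 1) (refl Nat 1) (refl Nat 1)) (refl (Eq Nat 1 1) (refl Nat 1))
the term's type:
  Eq (Eq (Eq Nat 1 1) (refl Nat 1) (refl Nat 1)) (refl (Eq Nat 1 1) (refl Nat 1)) (refl (Eq Nat 1 1) (refl Nat 1))


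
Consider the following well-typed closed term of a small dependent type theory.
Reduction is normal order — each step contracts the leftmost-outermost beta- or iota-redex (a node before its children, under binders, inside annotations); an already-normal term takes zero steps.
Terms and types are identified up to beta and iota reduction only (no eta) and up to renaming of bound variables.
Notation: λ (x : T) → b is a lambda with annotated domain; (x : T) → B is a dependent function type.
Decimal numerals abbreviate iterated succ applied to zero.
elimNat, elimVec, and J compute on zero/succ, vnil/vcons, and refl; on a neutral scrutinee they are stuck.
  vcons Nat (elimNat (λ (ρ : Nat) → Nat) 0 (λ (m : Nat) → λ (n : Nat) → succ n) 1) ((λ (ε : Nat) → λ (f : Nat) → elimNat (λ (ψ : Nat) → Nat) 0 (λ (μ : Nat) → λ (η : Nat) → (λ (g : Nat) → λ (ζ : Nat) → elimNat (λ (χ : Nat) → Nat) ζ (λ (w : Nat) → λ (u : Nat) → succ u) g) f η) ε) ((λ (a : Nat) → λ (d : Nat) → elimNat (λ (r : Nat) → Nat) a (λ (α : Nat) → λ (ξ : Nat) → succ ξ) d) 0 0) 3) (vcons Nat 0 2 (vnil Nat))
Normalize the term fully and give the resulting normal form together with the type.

normal form:
  vcons Nat 1 0 (vcons Nat 0 2 (vnil Nat))
the term's type:
  Vec Nat 2


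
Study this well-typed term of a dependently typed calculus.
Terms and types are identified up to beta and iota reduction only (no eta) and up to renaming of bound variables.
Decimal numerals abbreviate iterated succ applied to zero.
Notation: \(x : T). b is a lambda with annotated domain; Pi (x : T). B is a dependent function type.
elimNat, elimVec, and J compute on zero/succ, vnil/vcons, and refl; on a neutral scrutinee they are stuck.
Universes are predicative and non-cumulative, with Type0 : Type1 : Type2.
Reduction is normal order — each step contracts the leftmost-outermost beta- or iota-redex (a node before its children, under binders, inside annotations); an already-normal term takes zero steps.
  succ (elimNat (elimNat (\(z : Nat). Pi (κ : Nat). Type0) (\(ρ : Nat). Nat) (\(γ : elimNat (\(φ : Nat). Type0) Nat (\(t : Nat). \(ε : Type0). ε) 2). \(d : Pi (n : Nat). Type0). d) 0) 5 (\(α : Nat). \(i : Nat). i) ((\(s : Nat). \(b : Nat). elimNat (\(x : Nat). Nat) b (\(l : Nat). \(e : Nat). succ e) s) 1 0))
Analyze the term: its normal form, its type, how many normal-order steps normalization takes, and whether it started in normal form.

normal form:
  6
the term's type:
  Nat
normal-order step count: 11
term was already normal: no
first contracted redex: an elimNat iota-redex


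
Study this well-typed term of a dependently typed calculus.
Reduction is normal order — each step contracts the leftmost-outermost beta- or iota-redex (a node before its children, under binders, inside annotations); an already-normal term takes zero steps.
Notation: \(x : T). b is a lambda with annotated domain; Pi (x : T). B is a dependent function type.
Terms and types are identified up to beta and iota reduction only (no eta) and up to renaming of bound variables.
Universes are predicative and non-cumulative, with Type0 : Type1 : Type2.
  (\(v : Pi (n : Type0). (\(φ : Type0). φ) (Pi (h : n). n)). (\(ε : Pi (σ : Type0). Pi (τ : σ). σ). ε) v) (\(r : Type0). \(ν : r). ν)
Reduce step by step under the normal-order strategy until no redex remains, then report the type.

normal-order reduction:
  (\(v : Pi (n : Type0). (\(φ : Type0). φ) (Pi (h : n). n)). (\(ε : Pi (σ : Type0). Pi (τ : σ). σ). ε) v) (\(r : Type0). \(ν : r). ν)
  ~> (\(v : Pi (n : Type0). Pi (φ : n). n). v) (\(h : Type0). \(ε : h). ε)
  ~> \(v : Type0). \(n : v). n
inferred type:
  Pi (v : Type0). Pi (n : v). v


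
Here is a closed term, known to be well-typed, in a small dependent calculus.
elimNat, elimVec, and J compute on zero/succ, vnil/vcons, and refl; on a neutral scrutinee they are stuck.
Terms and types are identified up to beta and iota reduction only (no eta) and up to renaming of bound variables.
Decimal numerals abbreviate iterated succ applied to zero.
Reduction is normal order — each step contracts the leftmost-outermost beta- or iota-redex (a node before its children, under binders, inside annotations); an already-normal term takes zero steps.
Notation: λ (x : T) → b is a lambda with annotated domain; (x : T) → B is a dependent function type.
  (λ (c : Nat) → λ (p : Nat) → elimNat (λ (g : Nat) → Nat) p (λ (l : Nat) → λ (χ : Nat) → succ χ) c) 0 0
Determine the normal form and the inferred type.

resulting normal form:
  0
the term's type:
  Nat


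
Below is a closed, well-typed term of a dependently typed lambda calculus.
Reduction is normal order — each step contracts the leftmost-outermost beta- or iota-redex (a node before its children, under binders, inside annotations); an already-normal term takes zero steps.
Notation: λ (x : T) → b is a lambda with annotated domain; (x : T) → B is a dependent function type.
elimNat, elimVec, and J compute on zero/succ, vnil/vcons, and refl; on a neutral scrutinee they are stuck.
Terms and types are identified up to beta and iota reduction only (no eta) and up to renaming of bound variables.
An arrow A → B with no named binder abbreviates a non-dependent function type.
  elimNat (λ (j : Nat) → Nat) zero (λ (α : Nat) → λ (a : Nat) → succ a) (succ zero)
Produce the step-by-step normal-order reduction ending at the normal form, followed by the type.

reduction (normal order):
  elimNat (λ (j : Nat) → Nat) zero (λ (α : Nat) → λ (a : Nat) → succ a) (succ zero)
  ~> (λ (j : Nat) → λ (α : Nat) → succ α) zero (elimNat (λ (a : Nat) → Nat) zero (λ (d : Nat) → λ (y : Nat) → succ y) zero)
  ~> (λ (j : Nat) → succ j) (elimNat (λ (α : Nat) → Nat) zero (λ (a : Nat) → λ (d : Nat) → succ d) zero)
  ~> succ (elimNat (λ (j : Nat) → Nat) zero (λ (α : Nat) → λ (a : Nat) → succ a) zero)
  ~> succ zero
type:
  Nat


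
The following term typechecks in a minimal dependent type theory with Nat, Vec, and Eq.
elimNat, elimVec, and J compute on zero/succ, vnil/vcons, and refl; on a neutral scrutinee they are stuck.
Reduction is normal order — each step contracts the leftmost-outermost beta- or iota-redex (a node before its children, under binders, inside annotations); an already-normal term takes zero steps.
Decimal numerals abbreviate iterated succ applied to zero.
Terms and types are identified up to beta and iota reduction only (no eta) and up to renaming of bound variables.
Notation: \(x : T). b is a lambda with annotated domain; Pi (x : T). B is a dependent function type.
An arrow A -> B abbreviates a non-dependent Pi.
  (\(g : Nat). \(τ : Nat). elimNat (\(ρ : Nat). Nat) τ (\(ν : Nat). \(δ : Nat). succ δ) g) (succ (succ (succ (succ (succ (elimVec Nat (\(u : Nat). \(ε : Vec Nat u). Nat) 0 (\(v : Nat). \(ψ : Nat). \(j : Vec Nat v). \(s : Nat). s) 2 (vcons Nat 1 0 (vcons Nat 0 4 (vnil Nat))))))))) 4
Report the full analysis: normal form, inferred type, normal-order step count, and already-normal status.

normal form:
  9
inferred type:
  Nat
reduction steps (normal order): 29
started in normal form: no
first contracted redex: a beta-redex


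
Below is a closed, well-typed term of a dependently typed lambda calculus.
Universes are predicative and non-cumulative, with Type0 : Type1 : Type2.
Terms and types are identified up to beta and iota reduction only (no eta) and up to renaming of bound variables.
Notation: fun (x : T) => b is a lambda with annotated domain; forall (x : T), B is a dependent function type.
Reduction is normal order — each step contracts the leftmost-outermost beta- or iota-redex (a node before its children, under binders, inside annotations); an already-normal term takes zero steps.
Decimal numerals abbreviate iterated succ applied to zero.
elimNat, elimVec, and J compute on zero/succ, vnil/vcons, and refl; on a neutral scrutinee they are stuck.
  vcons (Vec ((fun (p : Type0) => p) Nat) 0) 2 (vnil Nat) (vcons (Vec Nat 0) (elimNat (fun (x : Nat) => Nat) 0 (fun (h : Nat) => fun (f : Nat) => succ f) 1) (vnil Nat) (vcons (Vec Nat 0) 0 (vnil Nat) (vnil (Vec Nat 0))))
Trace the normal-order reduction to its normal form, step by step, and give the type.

normal-order reduction:
  vcons (Vec ((fun (p : Type0) => p) Nat) 0) 2 (vnil Nat) (vcons (Vec Nat 0) (elimNat (fun (x : Nat) => Nat) 0 (fun (h : Nat) => fun (f : Nat) => succ f) 1) (vnil Nat) (vcons (Vec Nat 0) 0 (vnil Nat) (vnil (Vec Nat 0))))
  ~> vcons (Vec Nat 0) 2 (vnil Nat) (vcons (Vec Nat 0) (elimNat (fun (p : Nat) => Nat) 0 (fun (x : Nat) => fun (h : Nat) => succ h) 1) (vnil Nat) (vcons (Vec Nat 0) 0 (vnil Nat) (vnil (Vec Nat 0))))
  ~> vcons (Vec Nat 0) 2 (vnil Nat) (vcons (Vec Nat 0) ((fun (p : Nat) => fun (x : Nat) => succ x) 0 (elimNat (fun (h : Nat) => Nat) 0 (fun (f : Nat) => fun (i : Nat) => succ i) 0)) (vnil Nat) (vcons (Vec Nat 0) 0 (vnil Nat) (vnil (Vec Nat 0))))
  ~> vcons (Vec Nat 0) 2 (vnil Nat) (vcons (Vec Nat 0) ((fun (p : Nat) => succ p) (elimNat (fun (x : Nat) => Nat) 0 (fun (h : Nat) => fun (f : Nat) => succ f) 0)) (vnil Nat) (vcons (Vec Nat 0) 0 (vnil Nat) (vnil (Vec Nat 0))))
  ~> vcons (Vec Nat 0) 2 (vnil Nat) (vcons (Vec Nat 0) (succ (elimNat (fun (p : Nat) => Nat) 0 (fun (x : Nat) => fun (h : Nat) => succ h) 0)) (vnil Nat) (vcons (Vec Nat 0) 0 (vnil Nat) (vnil (Vec Nat 0))))
  ~> vcons (Vec Nat 0) 2 (vnil Nat) (vcons (Vec Nat 0) 1 (vnil Nat) (vcons (Vec Nat 0) 0 (vnil Nat) (vnil (Vec Nat 0))))
the term's type:
  Vec (Vec Nat 0) 3


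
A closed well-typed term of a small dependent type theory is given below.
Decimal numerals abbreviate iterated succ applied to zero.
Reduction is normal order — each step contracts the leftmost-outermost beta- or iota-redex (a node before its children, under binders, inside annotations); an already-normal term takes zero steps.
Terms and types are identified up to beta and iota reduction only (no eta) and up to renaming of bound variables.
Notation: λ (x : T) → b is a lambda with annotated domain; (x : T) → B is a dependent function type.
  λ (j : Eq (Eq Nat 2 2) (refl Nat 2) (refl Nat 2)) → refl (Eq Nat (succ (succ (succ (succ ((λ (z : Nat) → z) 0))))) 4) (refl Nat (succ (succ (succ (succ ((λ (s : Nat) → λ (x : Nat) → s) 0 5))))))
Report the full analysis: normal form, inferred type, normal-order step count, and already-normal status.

resulting normal form:
  λ (j : Eq (Eq Nat 2 2) (refl Nat 2) (refl Nat 2)) → refl (Eq Nat 4 4) (refl Nat 4)
the term's type:
  (j : Eq (Eq Nat 2 2) (refl Nat 2) (refl Nat 2)) → Eq (Eq Nat 4 4) (refl Nat 4) (refl Nat 4)
normal-order step count: 3
already normal: no
first redex: a beta-redex


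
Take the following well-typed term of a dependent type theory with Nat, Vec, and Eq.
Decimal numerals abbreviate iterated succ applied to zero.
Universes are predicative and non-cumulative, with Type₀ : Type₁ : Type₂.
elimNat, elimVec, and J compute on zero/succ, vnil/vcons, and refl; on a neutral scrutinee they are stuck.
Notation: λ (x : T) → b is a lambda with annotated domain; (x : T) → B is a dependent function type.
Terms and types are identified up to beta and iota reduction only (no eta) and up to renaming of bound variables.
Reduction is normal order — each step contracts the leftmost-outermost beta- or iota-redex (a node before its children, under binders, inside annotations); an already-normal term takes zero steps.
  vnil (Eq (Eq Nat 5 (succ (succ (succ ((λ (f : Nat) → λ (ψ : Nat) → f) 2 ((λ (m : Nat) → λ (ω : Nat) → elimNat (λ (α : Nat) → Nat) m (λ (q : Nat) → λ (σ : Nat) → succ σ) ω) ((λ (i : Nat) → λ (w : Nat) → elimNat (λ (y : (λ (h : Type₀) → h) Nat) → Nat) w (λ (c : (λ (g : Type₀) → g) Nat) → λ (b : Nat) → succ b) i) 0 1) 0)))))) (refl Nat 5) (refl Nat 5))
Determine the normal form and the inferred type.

normal form:
  vnil (Eq (Eq Nat 5 5) (refl Nat 5) (refl Nat 5))
type:
  Vec (Eq (Eq Nat 5 5) (refl Nat 5) (refl Nat 5)) 0


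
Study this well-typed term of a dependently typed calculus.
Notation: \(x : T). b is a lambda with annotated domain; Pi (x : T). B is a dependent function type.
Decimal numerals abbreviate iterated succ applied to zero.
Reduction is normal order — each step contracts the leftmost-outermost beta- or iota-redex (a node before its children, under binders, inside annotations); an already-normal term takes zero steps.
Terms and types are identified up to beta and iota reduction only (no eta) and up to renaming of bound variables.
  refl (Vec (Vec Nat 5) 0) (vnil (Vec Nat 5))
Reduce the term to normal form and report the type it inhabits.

resulting normal form:
  refl (Vec (Vec Nat 5) 0) (vnil (Vec Nat 5))
type:
  Eq (Vec (Vec Nat 5) 0) (vnil (Vec Nat 5)) (vnil (Vec Nat 5))
observation: the term is already in normal form.


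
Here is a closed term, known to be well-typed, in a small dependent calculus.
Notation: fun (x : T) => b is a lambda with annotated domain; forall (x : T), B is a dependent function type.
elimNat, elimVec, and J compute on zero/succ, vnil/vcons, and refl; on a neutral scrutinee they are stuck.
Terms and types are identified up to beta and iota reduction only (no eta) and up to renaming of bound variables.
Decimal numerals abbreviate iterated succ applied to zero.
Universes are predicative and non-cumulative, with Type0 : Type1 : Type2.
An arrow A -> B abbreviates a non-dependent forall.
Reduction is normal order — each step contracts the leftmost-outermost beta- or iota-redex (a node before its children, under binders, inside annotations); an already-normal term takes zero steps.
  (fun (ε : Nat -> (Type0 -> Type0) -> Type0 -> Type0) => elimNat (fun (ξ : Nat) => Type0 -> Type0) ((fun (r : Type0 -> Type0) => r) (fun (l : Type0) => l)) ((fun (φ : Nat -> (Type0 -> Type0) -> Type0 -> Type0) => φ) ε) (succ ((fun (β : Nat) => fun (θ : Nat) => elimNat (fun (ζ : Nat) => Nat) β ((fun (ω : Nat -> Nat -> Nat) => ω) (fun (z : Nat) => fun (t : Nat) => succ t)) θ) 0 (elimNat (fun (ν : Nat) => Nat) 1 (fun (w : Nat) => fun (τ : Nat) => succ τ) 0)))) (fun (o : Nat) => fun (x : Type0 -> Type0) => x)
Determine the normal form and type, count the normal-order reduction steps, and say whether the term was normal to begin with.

reduced normal form:
  fun (ε : Type0) => ε
type:
  Type0 -> Type0
normal-order step count: 19
already normal: no
first contracted redex: a beta-redex


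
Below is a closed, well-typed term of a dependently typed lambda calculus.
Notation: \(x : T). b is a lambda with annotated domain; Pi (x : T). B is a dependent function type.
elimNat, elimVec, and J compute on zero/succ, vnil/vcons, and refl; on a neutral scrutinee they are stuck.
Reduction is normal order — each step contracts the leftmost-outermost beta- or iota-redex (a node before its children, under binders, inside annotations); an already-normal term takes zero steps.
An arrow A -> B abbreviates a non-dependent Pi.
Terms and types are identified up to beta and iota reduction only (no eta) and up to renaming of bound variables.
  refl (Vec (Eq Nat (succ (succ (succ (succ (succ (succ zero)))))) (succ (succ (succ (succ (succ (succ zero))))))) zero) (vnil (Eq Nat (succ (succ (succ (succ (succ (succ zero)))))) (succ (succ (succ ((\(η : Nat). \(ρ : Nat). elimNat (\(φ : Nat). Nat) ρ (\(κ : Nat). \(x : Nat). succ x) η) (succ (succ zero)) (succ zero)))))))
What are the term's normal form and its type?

normal form:
  refl (Vec (Eq Nat (succ (succ (succ (succ (succ (succ zero)))))) (succ (succ (succ (succ (succ (succ zero))))))) zero) (vnil (Eq Nat (succ (succ (succ (succ (succ (succ zero)))))) (succ (succ (succ (succ (succ (succ zero))))))))
type:
  Eq (Vec (Eq Nat (succ (succ (succ (succ (succ (succ zero)))))) (succ (succ (succ (succ (succ (succ zero))))))) zero) (vnil (Eq Nat (succ (succ (succ (succ (succ (succ zero)))))) (succ (succ (succ (succ (succ (succ zero)))))))) (vnil (Eq Nat (succ (succ (succ (succ (succ (succ zero)))))) (succ (succ (succ (succ (succ (succ zero))))))))


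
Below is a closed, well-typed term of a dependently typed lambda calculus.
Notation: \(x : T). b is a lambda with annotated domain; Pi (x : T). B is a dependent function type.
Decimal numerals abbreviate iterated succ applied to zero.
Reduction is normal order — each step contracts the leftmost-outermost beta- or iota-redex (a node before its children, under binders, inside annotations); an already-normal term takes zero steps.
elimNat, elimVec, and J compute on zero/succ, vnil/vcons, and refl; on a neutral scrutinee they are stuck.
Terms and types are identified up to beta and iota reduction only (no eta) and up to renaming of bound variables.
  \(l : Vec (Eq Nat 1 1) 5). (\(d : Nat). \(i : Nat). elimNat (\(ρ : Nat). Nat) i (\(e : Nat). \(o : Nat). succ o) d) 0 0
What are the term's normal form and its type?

resulting normal form:
  \(l : Vec (Eq Nat 1 1) 5). 0
the term's type:
  Pi (l : Vec (Eq Nat 1 1) 5). Nat


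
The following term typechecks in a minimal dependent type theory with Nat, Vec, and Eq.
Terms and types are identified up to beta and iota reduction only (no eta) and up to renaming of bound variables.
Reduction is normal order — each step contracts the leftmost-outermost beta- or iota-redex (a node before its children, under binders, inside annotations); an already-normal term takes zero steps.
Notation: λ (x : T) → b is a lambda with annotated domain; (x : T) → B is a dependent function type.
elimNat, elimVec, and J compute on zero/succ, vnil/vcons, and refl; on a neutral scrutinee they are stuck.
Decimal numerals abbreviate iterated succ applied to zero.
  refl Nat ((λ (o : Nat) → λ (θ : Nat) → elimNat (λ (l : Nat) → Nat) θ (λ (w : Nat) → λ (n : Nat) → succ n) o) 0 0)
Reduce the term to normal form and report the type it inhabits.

normal form:
  refl Nat 0
inferred type:
  Eq Nat 0 0


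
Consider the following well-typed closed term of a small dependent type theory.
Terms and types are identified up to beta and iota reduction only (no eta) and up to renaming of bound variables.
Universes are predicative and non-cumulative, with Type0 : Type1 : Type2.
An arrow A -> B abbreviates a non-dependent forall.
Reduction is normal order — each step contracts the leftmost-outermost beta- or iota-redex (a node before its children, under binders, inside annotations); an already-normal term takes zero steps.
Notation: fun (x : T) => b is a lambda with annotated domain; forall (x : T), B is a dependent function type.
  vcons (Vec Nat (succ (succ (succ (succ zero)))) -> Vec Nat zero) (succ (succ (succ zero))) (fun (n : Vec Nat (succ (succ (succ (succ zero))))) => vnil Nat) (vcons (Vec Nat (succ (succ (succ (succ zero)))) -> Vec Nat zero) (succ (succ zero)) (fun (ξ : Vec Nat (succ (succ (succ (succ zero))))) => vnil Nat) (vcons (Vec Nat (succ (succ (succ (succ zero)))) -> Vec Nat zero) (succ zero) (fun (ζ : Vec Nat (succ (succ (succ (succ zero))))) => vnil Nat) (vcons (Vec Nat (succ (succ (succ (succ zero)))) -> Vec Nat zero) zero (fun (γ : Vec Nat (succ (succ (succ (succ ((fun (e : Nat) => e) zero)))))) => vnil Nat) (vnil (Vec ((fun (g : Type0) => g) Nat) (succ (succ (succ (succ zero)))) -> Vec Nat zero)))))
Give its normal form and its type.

resulting normal form:
  vcons (Vec Nat (succ (succ (succ (succ zero)))) -> Vec Nat zero) (succ (succ (succ zero))) (fun (n : Vec Nat (succ (succ (succ (succ zero))))) => vnil Nat) (vcons (Vec Nat (succ (succ (succ (succ zero)))) -> Vec Nat zero) (succ (succ zero)) (fun (ξ : Vec Nat (succ (succ (succ (succ zero))))) => vnil Nat) (vcons (Vec Nat (succ (succ (succ (succ zero)))) -> Vec Nat zero) (succ zero) (fun (ζ : Vec Nat (succ (succ (succ (succ zero))))) => vnil Nat) (vcons (Vec Nat (succ (succ (succ (succ zero)))) -> Vec Nat zero) zero (fun (γ : Vec Nat (succ (succ (succ (succ zero))))) => vnil Nat) (vnil (Vec Nat (succ (succ (succ (succ zero)))) -> Vec Nat zero)))))
the term's type:
  Vec (Vec Nat (succ (succ (succ (succ zero)))) -> Vec Nat zero) (succ (succ (succ (succ zero))))


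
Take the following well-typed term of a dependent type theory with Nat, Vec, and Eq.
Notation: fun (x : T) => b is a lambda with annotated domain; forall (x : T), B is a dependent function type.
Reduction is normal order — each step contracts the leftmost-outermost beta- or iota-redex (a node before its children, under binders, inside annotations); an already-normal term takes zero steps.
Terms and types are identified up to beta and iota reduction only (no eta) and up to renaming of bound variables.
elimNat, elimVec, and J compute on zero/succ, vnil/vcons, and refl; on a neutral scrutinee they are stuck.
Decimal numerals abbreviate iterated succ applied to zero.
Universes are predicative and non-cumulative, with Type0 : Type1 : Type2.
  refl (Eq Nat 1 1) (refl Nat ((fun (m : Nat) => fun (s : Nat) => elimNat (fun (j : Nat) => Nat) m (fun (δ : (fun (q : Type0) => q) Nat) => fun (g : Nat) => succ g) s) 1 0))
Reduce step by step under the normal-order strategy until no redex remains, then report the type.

reduction (normal order):
  refl (Eq Nat 1 1) (refl Nat ((fun (m : Nat) => fun (s : Nat) => elimNat (fun (j : Nat) => Nat) m (fun (δ : (fun (q : Type0) => q) Nat) => fun (g : Nat) => succ g) s) 1 0))
  ~> refl (Eq Nat 1 1) (refl Nat ((fun (m : Nat) => elimNat (fun (s : Nat) => Nat) 1 (fun (j : (fun (δ : Type0) => δ) Nat) => fun (q : Nat) => succ q) m) 0))
  ~> refl (Eq Nat 1 1) (refl Nat (elimNat (fun (m : Nat) => Nat) 1 (fun (s : (fun (j : Type0) => j) Nat) => fun (δ : Nat) => succ δ) 0))
  ~> refl (Eq Nat 1 1) (refl Nat 1)
inferred type:
  Eq (Eq Nat 1 1) (refl Nat 1) (refl Nat 1)


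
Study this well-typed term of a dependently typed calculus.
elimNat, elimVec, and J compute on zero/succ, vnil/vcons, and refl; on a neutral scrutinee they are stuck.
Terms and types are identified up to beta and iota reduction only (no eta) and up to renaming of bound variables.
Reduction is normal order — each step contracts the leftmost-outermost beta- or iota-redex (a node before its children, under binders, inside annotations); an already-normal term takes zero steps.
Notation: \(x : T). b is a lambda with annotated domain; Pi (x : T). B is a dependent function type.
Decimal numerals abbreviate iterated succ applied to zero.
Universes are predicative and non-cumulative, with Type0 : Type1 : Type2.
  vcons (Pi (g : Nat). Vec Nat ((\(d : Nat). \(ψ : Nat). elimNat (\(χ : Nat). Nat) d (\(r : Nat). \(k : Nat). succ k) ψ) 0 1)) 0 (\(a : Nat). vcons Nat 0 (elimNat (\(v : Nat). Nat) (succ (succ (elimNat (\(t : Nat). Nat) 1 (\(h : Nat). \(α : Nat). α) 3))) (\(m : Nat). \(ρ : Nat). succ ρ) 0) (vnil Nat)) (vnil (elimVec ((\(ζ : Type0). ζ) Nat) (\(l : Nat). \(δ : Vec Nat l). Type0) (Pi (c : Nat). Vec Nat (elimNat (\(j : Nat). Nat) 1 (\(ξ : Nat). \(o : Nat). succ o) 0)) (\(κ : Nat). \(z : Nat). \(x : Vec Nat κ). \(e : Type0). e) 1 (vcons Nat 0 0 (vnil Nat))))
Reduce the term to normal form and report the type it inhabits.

reduced normal form:
  vcons (Pi (g : Nat). Vec Nat 1) 0 (\(d : Nat). vcons Nat 0 3 (vnil Nat)) (vnil (Pi (ψ : Nat). Vec Nat 1))
the term's type:
  Vec (Pi (g : Nat). Vec Nat 1) 1


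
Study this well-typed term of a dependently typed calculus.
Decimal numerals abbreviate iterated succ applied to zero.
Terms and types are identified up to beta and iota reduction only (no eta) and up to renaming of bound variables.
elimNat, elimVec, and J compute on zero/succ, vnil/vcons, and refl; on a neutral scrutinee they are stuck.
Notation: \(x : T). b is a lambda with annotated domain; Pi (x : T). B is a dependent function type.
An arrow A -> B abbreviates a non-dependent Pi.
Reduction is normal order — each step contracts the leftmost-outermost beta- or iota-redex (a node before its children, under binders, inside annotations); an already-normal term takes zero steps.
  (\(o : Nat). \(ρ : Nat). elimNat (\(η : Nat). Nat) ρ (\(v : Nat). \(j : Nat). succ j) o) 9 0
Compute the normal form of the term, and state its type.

resulting normal form:
  9
the term's type:
  Nat
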